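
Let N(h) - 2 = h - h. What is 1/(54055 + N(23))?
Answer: 1/54057 ≈ 1.8499e-5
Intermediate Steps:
N(h) = 2 (N(h) = 2 + (h - h) = 2 + 0 = 2)
1/(54055 + N(23)) = 1/(54055 + 2) = 1/54057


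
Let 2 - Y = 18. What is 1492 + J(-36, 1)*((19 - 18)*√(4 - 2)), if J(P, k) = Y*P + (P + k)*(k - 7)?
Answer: 1492 + 786*√2 ≈ 2603.6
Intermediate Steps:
Y = -16 (Y = 2 - 1*18 = 2 - 18 = -16)
J(P, k) = -16*P + (-7 + k)*(P + k) (J(P, k) = -16*P + (P + k)*(k - 7) = -16*P + (P + k)*(-7 + k) = -16*P + (-7 + k)*(P + k))
1492 + J(-36, 1)*((19 - 18)*√(4 - 2)) = 1492 + (1² - 23*(-36) - 7*1 - 36*1)*((19 - 18)*√(4 - 2)) = 1492 + (1 + 828 - 7 - 36)*(1*√2) = 1492 + 786*√2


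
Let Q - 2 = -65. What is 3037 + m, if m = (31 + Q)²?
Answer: 4061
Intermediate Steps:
Q = -63 (Q = 2 - 65 = -63)
m = 1024 (m = (31 - 63)² = (-32)² = 1024)
3037 + m = 3037 + 1024 = 4061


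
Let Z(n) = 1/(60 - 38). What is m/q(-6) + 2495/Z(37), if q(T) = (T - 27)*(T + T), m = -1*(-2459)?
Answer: 21738899/396 ≈ 54896.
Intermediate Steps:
m = 2459
q(T) = 2*T*(-27 + T) (q(T) = (-27 + T)*(2*T) = 2*T*(-27 + T))
Z(n) = 1/22
m/q(-6) + 2495/Z(37) = 2459/((2*(-6)*(-27 - 6))) + 2495/(1/22) = 2459/((2*(-6)*(-33))) + 2495*22 = 2459/396 + 54890 = 21738899/396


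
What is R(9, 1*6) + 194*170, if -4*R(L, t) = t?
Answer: 65957/2 ≈ 32979.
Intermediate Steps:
R(L, t) = -t/4
R(9, 1*6) + 194*170 = -6/4 + 194*170 = -¼*6 + 32980 = -3/2 + 32980 = 65957/2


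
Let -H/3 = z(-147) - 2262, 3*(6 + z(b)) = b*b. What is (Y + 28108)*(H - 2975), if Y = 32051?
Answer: -1069627020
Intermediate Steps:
z(b) = -6 + b²/3 (z(b) = -6 + (b*b)/3 = -6 + b²/3)
H = -14805 (H = -3*((-6 + (⅓)*(-147)²) - 2262) = -3*((-6 + (⅓)*21609) - 2262) = -3*((-6 + 7203) - 2262) = -3*(7197 - 2262) = -3*4935 = -14805)
(Y + 28108)*(H - 2975) = (32051 + 28108)*(-14805 - 2975) = 60159*(-17780) = -1069627020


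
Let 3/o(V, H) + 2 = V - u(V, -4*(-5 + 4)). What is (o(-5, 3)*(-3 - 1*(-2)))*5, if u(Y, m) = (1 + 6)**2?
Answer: 15/56 ≈ 0.26786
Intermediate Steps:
u(Y, m) = 49 (u(Y, m) = 7**2 = 49)
o(V, H) = 3/(-51 + V) (o(V, H) = 3/(-2 + (V - 1*49)) = 3/(-2 + (V - 49)) = 3/(-2 + (-49 + V)) = 3/(-51 + V))
(o(-5, 3)*(-3 - 1*(-2)))*5 = ((3/(-51 - 5))*(-3 - 1*(-2)))*5 = ((3/(-56))*(-3 + 2))*5 = ((3*(-1/56))*(-1))*5 = -3/56*(-1)*5 = (3/56)*5 = 15/56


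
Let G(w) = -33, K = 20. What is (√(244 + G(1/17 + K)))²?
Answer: 211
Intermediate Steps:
(√(244 + G(1/17 + K)))² = (√(244 - 33))² = (√211)² = 211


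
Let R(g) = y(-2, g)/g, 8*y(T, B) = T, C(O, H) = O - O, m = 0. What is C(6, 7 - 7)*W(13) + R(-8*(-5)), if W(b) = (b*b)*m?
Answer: -1/160 ≈ -0.0062500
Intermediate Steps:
C(O, H) = 0
y(T, B) = T/8
W(b) = 0 (W(b) = (b*b)*0 = b²*0 = 0)
R(g) = -1/(4*g) (R(g) = ((⅛)*(-2))/g = -1/(4*g))
C(6, 7 - 7)*W(13) + R(-8*(-5)) = 0*0 - 1/(4*((-8*(-5)))) = 0 - ¼/40 = 0 - ¼*1/40 = 0 - 1/160 = -1/160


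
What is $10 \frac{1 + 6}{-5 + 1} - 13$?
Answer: $- \frac{61}{2} \approx -30.5$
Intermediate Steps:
$10 \frac{1 + 6}{-5 + 1} - 13 = 10 \frac{7}{-4} - 13 = 10 \cdot 7 \left(- \frac{1}{4}\right) - 13 = 10 \left(- \frac{7}{4}\right) - 13 = - \frac{35}{2} - 13 = - \frac{61}{2}$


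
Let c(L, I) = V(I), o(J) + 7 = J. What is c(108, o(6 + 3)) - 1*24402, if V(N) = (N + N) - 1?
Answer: -24399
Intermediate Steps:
V(N) = -1 + 2*N (V(N) = 2*N - 1 = -1 + 2*N)
o(J) = -7 + J
c(L, I) = -1 + 2*I
c(108, o(6 + 3)) - 1*24402 = (-1 + 2*(-7 + (6 + 3))) - 1*24402 = (-1 + 2*(-7 + 9)) - 24402 = (-1 + 2*2) - 24402 = (-1 + 4) - 24402 = 3 - 24402 = -24399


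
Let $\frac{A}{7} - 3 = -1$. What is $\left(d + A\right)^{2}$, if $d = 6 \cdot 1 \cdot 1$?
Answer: $400$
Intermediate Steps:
$d = 6$ ($d = 6 \cdot 1 = 6$)
$A = 14$ ($A = 21 + 7 \left(-1\right) = 21 - 7 = 14$)
$\left(d + A\right)^{2} = \left(6 + 14\right)^{2} = 20^{2} = 400$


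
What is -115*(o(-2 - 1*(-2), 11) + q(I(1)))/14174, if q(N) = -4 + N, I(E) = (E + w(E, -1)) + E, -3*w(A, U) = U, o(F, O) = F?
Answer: 575/42522 ≈ 0.013522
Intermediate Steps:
w(A, U) = -U/3
I(E) = ⅓ + 2*E (I(E) = (E - ⅓*(-1)) + E = (E + ⅓) + E = (⅓ + E) + E = ⅓ + 2*E)
-115*(o(-2 - 1*(-2), 11) + q(I(1)))/14174 = -115*((-2 - 1*(-2)) + (-4 + (⅓ + 2*1)))/14174 = -115*((-2 + 2) + (-4 + (⅓ + 2)))*(1/14174) = -115*(0 + (-4 + 7/3))*(1/14174) = -115*(0 - 5/3)*(1/14174) = -115*(-5/3)*(1/14174) = (575/3)*(1/14174) = 575/42522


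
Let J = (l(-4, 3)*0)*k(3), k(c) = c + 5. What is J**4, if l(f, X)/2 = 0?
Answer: 0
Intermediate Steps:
k(c) = 5 + c
l(f, X) = 0 (l(f, X) = 2*0 = 0)
J = 0 (J = (0*0)*(5 + 3) = 0*8 = 0)
J**4 = 0**4 = 0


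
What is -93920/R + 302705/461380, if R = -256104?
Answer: 3021419273/2954031588 ≈ 1.0228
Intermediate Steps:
-93920/R + 302705/461380 = -93920/(-256104) + 302705/461380 = -93920*(-1/256104) + 302705*(1/461380) = 11740/32013 + 60541/92276 = 3021419273/2954031588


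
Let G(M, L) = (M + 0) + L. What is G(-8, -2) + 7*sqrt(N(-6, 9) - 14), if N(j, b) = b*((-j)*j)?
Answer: -10 + 91*I*sqrt(2) ≈ -10.0 + 128.69*I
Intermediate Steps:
N(j, b) = -b*j**2 (N(j, b) = b*(-j**2) = -b*j**2)
G(M, L) = L + M (G(M, L) = M + L = L + M)
G(-8, -2) + 7*sqrt(N(-6, 9) - 14) = (-2 - 8) + 7*sqrt(-1*9*(-6)**2 - 14) = -10 + 7*sqrt(-1*9*36 - 14) = -10 + 7*sqrt(-324 - 14) = -10 + 7*sqrt(-338) = -10 + 7*(13*I*sqrt(2)) = -10 + 91*I*sqrt(2)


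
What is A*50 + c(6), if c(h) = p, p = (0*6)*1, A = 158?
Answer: 7900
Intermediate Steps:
p = 0 (p = 0*1 = 0)
c(h) = 0
A*50 + c(6) = 158*50 + 0 = 7900 + 0 = 7900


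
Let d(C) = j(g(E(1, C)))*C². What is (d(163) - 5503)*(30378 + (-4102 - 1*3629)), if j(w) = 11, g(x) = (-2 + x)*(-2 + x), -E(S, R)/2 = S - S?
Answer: 6494163132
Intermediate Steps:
E(S, R) = 0 (E(S, R) = -2*(S - S) = -2*0 = 0)
g(x) = (-2 + x)²
d(C) = 11*C²
(d(163) - 5503)*(30378 + (-4102 - 1*3629)) = (11*163² - 5503)*(30378 + (-4102 - 1*3629)) = (11*26569 - 5503)*(30378 + (-4102 - 3629)) = (292259 - 5503)*(30378 - 7731) = 286756*22647 = 6494163132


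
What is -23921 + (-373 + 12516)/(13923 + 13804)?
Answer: -663245424/27727 ≈ -23921.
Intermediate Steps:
-23921 + (-373 + 12516)/(13923 + 13804) = -23921 + 12143/27727 = -663245424/27727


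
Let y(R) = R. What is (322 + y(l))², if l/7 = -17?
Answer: 41209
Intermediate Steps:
l = -119 (l = 7*(-17) = -119)
(322 + y(l))² = (322 - 119)² = 203² = 41209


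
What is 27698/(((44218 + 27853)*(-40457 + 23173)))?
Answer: -13849/622837582 ≈ -2.2235e-5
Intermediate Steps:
27698/(((44218 + 27853)*(-40457 + 23173))) = 27698/((72071*(-17284))) = 27698/(-1245675164) = 27698*(-1/1245675164) = -13849/622837582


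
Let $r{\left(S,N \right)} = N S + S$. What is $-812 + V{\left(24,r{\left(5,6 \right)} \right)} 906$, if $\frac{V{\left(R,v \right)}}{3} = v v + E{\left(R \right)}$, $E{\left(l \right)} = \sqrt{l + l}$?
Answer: $3328738 + 10872 \sqrt{3} \approx 3.3476 \cdot 10^{6}$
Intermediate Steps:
$E{\left(l \right)} = \sqrt{2} \sqrt{l}$ ($E{\left(l \right)} = \sqrt{2 l} = \sqrt{2} \sqrt{l}$)
$r{\left(S,N \right)} = S + N S$
$V{\left(R,v \right)} = 3 v^{2} + 3 \sqrt{2} \sqrt{R}$ ($V{\left(R,v \right)} = 3 \left(v v + \sqrt{2} \sqrt{R}\right) = 3 \left(v^{2} + \sqrt{2} \sqrt{R}\right) = 3 v^{2} + 3 \sqrt{2} \sqrt{R}$)
$-812 + V{\left(24,r{\left(5,6 \right)} \right)} 906 = -812 + \left(3 \left(5 \left(1 + 6\right)\right)^{2} + 3 \sqrt{2} \sqrt{24}\right) 906 = -812 + \left(3 \left(5 \cdot 7\right)^{2} + 3 \sqrt{2} \cdot 2 \sqrt{6}\right) 906 = -812 + \left(3 \cdot 35^{2} + 12 \sqrt{3}\right) 906 = -812 + \left(3 \cdot 1225 + 12 \sqrt{3}\right) 906 = -812 + \left(3675 + 12 \sqrt{3}\right) 906 = -812 + \left(3329550 + 10872 \sqrt{3}\right) = 3328738 + 10872 \sqrt{3}$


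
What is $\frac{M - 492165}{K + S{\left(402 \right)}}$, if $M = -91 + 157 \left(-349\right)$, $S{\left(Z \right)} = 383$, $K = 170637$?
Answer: $- \frac{547049}{171020} \approx -3.1987$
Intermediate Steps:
$M = -54884$ ($M = -91 - 54793 = -54884$)
$\frac{M - 492165}{K + S{\left(402 \right)}} = \frac{-54884 - 492165}{170637 + 383} = - \frac{547049}{171020}$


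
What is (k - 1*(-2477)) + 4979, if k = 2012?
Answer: 9468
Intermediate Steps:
(k - 1*(-2477)) + 4979 = (2012 - 1*(-2477)) + 4979 = (2012 + 2477) + 4979 = 4489 + 4979 = 9468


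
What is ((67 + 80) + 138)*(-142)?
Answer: -40470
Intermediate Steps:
((67 + 80) + 138)*(-142) = (147 + 138)*(-142) = 285*(-142) = -40470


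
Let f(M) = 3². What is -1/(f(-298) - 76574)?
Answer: 1/76565 ≈ 1.3061e-5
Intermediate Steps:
f(M) = 9
-1/(f(-298) - 76574) = -1/(9 - 76574) = -1/(-76565) = -1*(-1/76565) = 1/76565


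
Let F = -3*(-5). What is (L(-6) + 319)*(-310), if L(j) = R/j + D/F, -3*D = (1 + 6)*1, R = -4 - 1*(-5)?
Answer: -889111/9 ≈ -98790.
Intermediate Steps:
R = 1 (R = -4 + 5 = 1)
D = -7/3 (D = -(1 + 6)/3 = -7/3 ≈ -2.3333)
F = 15
L(j) = -7/45 + 1/j (L(j) = 1/j - 7/3/15 = 1/j - 7/3*1/15 = 1/j - 7/45 = -7/45 + 1/j)
(L(-6) + 319)*(-310) = ((-7/45 + 1/(-6)) + 319)*(-310) = ((-7/45 - 1/6) + 319)*(-310) = (-29/90 + 319)*(-310) = (28681/90)*(-310) = -889111/9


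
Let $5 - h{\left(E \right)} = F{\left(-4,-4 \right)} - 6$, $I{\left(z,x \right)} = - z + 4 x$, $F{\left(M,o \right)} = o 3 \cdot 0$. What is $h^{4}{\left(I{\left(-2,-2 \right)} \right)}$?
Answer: $14641$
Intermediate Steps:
$F{\left(M,o \right)} = 0$ ($F{\left(M,o \right)} = 3 o 0 = 0$)
$h{\left(E \right)} = 11$ ($h{\left(E \right)} = 5 - \left(0 - 6\right) = 5 - -6 = 5 + 6 = 11$)
$h^{4}{\left(I{\left(-2,-2 \right)} \right)} = 11^{4} = 14641$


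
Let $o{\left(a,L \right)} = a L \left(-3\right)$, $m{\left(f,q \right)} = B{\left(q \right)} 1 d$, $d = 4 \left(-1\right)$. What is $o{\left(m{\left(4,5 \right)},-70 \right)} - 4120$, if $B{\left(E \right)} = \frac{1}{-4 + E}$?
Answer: $-4960$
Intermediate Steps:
$d = -4$
$m{\left(f,q \right)} = - \frac{4}{-4 + q}$ ($m{\left(f,q \right)} = \frac{1}{-4 + q} 1 \left(-4\right) = \frac{1}{-4 + q} \left(-4\right) = - \frac{4}{-4 + q}$)
$o{\left(a,L \right)} = - 3 L a$ ($o{\left(a,L \right)} = L a \left(-3\right) = - 3 L a$)
$o{\left(m{\left(4,5 \right)},-70 \right)} - 4120 = \left(-3\right) \left(-70\right) \left(- \frac{4}{-4 + 5}\right) - 4120 = \left(-3\right) \left(-70\right) \left(- \frac{4}{1}\right) - 4120 = \left(-3\right) \left(-70\right) \left(\left(-4\right) 1\right) - 4120 = \left(-3\right) \left(-70\right) \left(-4\right) - 4120 = -840 - 4120 = -4960$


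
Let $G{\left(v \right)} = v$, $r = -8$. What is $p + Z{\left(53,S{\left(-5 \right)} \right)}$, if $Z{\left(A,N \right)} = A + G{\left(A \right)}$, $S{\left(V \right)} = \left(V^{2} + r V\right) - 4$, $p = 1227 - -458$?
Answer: $1791$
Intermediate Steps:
$p = 1685$ ($p = 1227 + 458 = 1685$)
$S{\left(V \right)} = -4 + V^{2} - 8 V$ ($S{\left(V \right)} = \left(V^{2} - 8 V\right) - 4 = -4 + V^{2} - 8 V$)
$Z{\left(A,N \right)} = 2 A$ ($Z{\left(A,N \right)} = A + A = 2 A$)
$p + Z{\left(53,S{\left(-5 \right)} \right)} = 1685 + 2 \cdot 53 = 1685 + 106 = 1791$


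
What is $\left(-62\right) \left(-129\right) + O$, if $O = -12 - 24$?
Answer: $7962$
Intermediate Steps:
$O = -36$
$\left(-62\right) \left(-129\right) + O = \left(-62\right) \left(-129\right) - 36 = 7998 - 36 = 7962$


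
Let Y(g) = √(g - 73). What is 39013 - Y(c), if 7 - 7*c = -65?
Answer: 39013 - I*√3073/7 ≈ 39013.0 - 7.9192*I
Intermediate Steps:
c = 72/7 (c = 1 - ⅐*(-65) = 1 + 65/7 = 72/7 ≈ 10.286)
Y(g) = √(-73 + g)
39013 - Y(c) = 39013 - √(-73 + 72/7) = 39013 - √(-439/7) = 39013 - I*√3073/7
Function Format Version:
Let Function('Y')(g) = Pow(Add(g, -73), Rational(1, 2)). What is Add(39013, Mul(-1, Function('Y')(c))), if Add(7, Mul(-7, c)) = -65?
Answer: Add(39013, Mul(Rational(-1, 7), I, Pow(3073, Rational(1, 2)))) ≈ Add(39013., Mul(-7.9192, I))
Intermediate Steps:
c = Rational(72, 7) (c = Add(1, Mul(Rational(-1, 7), -65)) = Add(1, Rational(65, 7)) = Rational(72, 7) ≈ 10.286)
Function('Y')(g) = Pow(Add(-73, g), Rational(1, 2))
Add(39013, Mul(-1, Function('Y')(c))) = Add(39013, Mul(-1, Pow(Add(-73, Rational(72, 7)), Rational(1, 2)))) = Add(39013, Mul(-1, Pow(Rational(-439, 7), Rational(1, 2)))) = Add(39013, Mul(-1, Mul(Rational(1, 7), I, Pow(3073, Rational(1, 2))))) = Add(39013, Mul(Rational(-1, 7), I, Pow(3073, Rational(1, 2))))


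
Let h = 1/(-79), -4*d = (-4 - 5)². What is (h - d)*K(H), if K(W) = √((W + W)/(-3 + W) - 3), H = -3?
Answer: 6395*I*√2/316 ≈ 28.62*I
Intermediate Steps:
d = -81/4 (d = -(-4 - 5)²/4 = -¼*(-9)² = -¼*81 = -81/4 ≈ -20.250)
K(W) = √(-3 + 2*W/(-3 + W)) (K(W) = √((2*W)/(-3 + W) - 3) = √(2*W/(-3 + W) - 3) = √(-3 + 2*W/(-3 + W)))
h = -1/79 ≈ -0.012658
(h - d)*K(H) = (-1/79 - 1*(-81/4))*√((9 - 1*(-3))/(-3 - 3)) = (-1/79 + 81/4)*√((9 + 3)/(-6)) = 6395*√(-⅙*12)/316 = 6395*√(-2)/316 = 6395*(I*√2)/316 = 6395*I*√2/316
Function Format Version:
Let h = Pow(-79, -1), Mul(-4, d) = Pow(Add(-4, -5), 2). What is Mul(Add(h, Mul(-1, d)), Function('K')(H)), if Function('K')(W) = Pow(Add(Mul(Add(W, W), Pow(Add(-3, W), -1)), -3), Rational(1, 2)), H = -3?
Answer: Mul(Rational(6395, 316), I, Pow(2, Rational(1, 2))) ≈ Mul(28.620, I)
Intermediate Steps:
d = Rational(-81, 4) (d = Mul(Rational(-1, 4), Pow(Add(-4, -5), 2)) = Mul(Rational(-1, 4), Pow(-9, 2)) = Mul(Rational(-1, 4), 81) = Rational(-81, 4) ≈ -20.250)
Function('K')(W) = Pow(Add(-3, Mul(2, W, Pow(Add(-3, W), -1))), Rational(1, 2)) (Function('K')(W) = Pow(Add(Mul(Mul(2, W), Pow(Add(-3, W), -1)), -3), Rational(1, 2)) = Pow(Add(Mul(2, W, Pow(Add(-3, W), -1)), -3), Rational(1, 2)) = Pow(Add(-3, Mul(2, W, Pow(Add(-3, W), -1))), Rational(1, 2)))
h = Rational(-1, 79) ≈ -0.012658
Mul(Add(h, Mul(-1, d)), Function('K')(H)) = Mul(Add(Rational(-1, 79), Mul(-1, Rational(-81, 4))), Pow(Mul(Pow(Add(-3, -3), -1), Add(9, Mul(-1, -3))), Rational(1, 2))) = Mul(Add(Rational(-1, 79), Rational(81, 4)), Pow(Mul(Pow(-6, -1), Add(9, 3)), Rational(1, 2))) = Mul(Rational(6395, 316), Pow(Mul(Rational(-1, 6), 12), Rational(1, 2))) = Mul(Rational(6395, 316), Pow(-2, Rational(1, 2))) = Mul(Rational(6395, 316), Mul(I, Pow(2, Rational(1, 2)))) = Mul(Rational(6395, 316), I, Pow(2, Rational(1, 2)))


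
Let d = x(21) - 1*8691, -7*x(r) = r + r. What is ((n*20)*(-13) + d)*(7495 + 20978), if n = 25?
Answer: -432704181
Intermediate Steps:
x(r) = -2*r/7 (x(r) = -(r + r)/7 = -2*r/7)
d = -8697 (d = -2/7*21 - 1*8691 = -6 - 8691 = -8697)
((n*20)*(-13) + d)*(7495 + 20978) = ((25*20)*(-13) - 8697)*(7495 + 20978) = (500*(-13) - 8697)*28473 = (-6500 - 8697)*28473 = -15197*28473 = -432704181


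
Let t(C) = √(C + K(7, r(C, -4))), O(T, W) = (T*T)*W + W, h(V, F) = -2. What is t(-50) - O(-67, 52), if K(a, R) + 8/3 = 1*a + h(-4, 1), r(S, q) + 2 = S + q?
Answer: -233480 + I*√429/3 ≈ -2.3348e+5 + 6.9041*I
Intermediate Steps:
r(S, q) = -2 + S + q (r(S, q) = -2 + (S + q) = -2 + S + q)
O(T, W) = W + W*T² (O(T, W) = T²*W + W = W*T² + W = W + W*T²)
K(a, R) = -14/3 + a (K(a, R) = -8/3 + (1*a - 2) = -8/3 + (a - 2) = -8/3 + (-2 + a) = -14/3 + a)
t(C) = √(7/3 + C) (t(C) = √(C + (-14/3 + 7)) = √(C + 7/3) = √(7/3 + C))
t(-50) - O(-67, 52) = √(21 + 9*(-50))/3 - 52*(1 + (-67)²) = √(21 - 450)/3 - 52*(1 + 4489) = √(-429)/3 - 52*4490 = (I*√429)/3 - 1*233480 = I*√429/3 - 233480 = -233480 + I*√429/3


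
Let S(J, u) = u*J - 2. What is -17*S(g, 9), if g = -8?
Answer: 1258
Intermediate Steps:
S(J, u) = -2 + J*u (S(J, u) = J*u - 2 = -2 + J*u)
-17*S(g, 9) = -17*(-2 - 8*9) = -17*(-2 - 72) = -17*(-74) = 1258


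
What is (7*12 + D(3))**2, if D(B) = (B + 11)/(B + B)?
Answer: 67081/9 ≈ 7453.4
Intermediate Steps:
D(B) = (11 + B)/(2*B) (D(B) = (11 + B)/((2*B)) = (11 + B)*(1/(2*B)) = (11 + B)/(2*B))
(7*12 + D(3))**2 = (7*12 + (1/2)*(11 + 3)/3)**2 = (84 + (1/2)*(1/3)*14)**2 = (84 + 7/3)**2 = (259/3)**2 = 67081/9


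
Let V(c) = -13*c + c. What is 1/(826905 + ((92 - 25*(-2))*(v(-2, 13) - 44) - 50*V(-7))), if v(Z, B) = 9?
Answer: 1/817735 ≈ 1.2229e-6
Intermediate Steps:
V(c) = -12*c
1/(826905 + ((92 - 25*(-2))*(v(-2, 13) - 44) - 50*V(-7))) = 1/(826905 + ((92 - 25*(-2))*(9 - 44) - (-600)*(-7))) = 1/(826905 + ((92 + 50)*(-35) - 50*84)) = 1/(826905 + (142*(-35) - 4200)) = 1/(826905 + (-4970 - 4200)) = 1/(826905 - 9170) = 1/817735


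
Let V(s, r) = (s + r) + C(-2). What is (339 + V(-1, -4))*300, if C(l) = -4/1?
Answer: 99000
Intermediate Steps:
C(l) = -4 (C(l) = -4*1 = -4)
V(s, r) = -4 + r + s (V(s, r) = (s + r) - 4 = (r + s) - 4 = -4 + r + s)
(339 + V(-1, -4))*300 = (339 + (-4 - 4 - 1))*300 = (339 - 9)*300 = 330*300 = 99000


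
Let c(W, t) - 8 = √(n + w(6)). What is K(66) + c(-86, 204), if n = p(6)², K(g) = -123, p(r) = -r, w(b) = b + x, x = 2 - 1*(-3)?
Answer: -115 + √47 ≈ -108.14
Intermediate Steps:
x = 5 (x = 2 + 3 = 5)
w(b) = 5 + b (w(b) = b + 5 = 5 + b)
n = 36 (n = (-1*6)² = (-6)² = 36)
c(W, t) = 8 + √47 (c(W, t) = 8 + √(36 + (5 + 6)) = 8 + √(36 + 11) = 8 + √47)
K(66) + c(-86, 204) = -123 + (8 + √47) = -115 + √47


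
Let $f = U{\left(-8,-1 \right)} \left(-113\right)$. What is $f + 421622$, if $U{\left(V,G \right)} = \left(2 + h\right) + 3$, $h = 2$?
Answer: $420831$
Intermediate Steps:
$U{\left(V,G \right)} = 7$ ($U{\left(V,G \right)} = \left(2 + 2\right) + 3 = 4 + 3 = 7$)
$f = -791$ ($f = 7 \left(-113\right) = -791$)
$f + 421622 = -791 + 421622 = 420831$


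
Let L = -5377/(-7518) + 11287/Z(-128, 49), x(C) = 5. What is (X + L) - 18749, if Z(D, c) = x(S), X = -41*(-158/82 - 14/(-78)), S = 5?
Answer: -8023591847/488670 ≈ -16419.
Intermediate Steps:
X = 2794/39 (X = -41*(-158*1/82 - 14*(-1/78)) = -41*(-79/41 + 7/39) = -41*(-2794/1599) = 2794/39 ≈ 71.641)
Z(D, c) = 5
L = 84882551/37590 (L = -5377/(-7518) + 11287/5 = -5377*(-1/7518) + 11287*(⅕) = 5377/7518 + 11287/5 = 84882551/37590 ≈ 2258.1)
(X + L) - 18749 = (2794/39 + 84882551/37590) - 18749 = 1138481983/488670 - 18749 = -8023591847/488670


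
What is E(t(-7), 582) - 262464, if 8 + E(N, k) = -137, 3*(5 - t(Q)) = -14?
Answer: -262609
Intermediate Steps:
t(Q) = 29/3 (t(Q) = 5 - ⅓*(-14) = 5 + 14/3 = 29/3)
E(N, k) = -145 (E(N, k) = -8 - 137 = -145)
E(t(-7), 582) - 262464 = -145 - 262464 = -262609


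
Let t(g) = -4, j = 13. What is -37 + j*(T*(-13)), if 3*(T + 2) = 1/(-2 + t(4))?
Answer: 5587/18 ≈ 310.39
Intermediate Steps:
T = -37/18 (T = -2 + 1/(3*(-2 - 4)) = -2 + (1/3)/(-6) = -2 + (1/3)*(-1/6) = -2 - 1/18 = -37/18 ≈ -2.0556)
-37 + j*(T*(-13)) = -37 + 13*(-37/18*(-13)) = -37 + 13*(481/18) = -37 + 6253/18 = 5587/18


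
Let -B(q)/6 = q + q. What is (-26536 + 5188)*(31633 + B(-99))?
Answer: -700662708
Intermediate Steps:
B(q) = -12*q (B(q) = -6*(q + q) = -12*q)
(-26536 + 5188)*(31633 + B(-99)) = (-26536 + 5188)*(31633 - 12*(-99)) = -21348*(31633 + 1188) = -21348*32821 = -700662708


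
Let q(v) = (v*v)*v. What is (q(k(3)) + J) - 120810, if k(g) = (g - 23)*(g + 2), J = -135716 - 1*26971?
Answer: -1283497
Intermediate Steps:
J = -162687 (J = -135716 - 26971 = -162687)
k(g) = (-23 + g)*(2 + g)
q(v) = v³ (q(v) = v²*v = v³)
(q(k(3)) + J) - 120810 = ((-46 + 3² - 21*3)³ - 162687) - 120810 = ((-46 + 9 - 63)³ - 162687) - 120810 = ((-100)³ - 162687) - 120810 = (-1000000 - 162687) - 120810 = -1162687 - 120810 = -1283497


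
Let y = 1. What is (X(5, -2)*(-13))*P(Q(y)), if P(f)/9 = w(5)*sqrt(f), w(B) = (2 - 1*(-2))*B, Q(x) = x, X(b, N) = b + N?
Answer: -7020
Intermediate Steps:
X(b, N) = N + b
w(B) = 4*B (w(B) = (2 + 2)*B = 4*B)
P(f) = 180*sqrt(f) (P(f) = 9*((4*5)*sqrt(f)) = 9*(20*sqrt(f)) = 180*sqrt(f))
(X(5, -2)*(-13))*P(Q(y)) = ((-2 + 5)*(-13))*(180*sqrt(1)) = (3*(-13))*(180*1) = -39*180 = -7020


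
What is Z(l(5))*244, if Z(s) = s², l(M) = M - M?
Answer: 0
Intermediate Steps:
l(M) = 0
Z(l(5))*244 = 0²*244 = 0*244 = 0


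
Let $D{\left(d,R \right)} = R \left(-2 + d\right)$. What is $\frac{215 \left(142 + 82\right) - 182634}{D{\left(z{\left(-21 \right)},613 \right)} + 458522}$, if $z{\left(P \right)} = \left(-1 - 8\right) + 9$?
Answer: $- \frac{67237}{228648} \approx -0.29406$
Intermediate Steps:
$z{\left(P \right)} = 0$ ($z{\left(P \right)} = -9 + 9 = 0$)
$\frac{215 \left(142 + 82\right) - 182634}{D{\left(z{\left(-21 \right)},613 \right)} + 458522} = \frac{215 \left(142 + 82\right) - 182634}{613 \left(-2 + 0\right) + 458522} = \frac{215 \cdot 224 - 182634}{613 \left(-2\right) + 458522} = \frac{48160 - 182634}{-1226 + 458522} = - \frac{134474}{457296} = \left(-134474\right) \frac{1}{457296} = - \frac{67237}{228648}$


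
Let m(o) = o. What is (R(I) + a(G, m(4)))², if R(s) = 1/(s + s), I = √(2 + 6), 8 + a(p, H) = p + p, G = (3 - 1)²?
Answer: 1/32 ≈ 0.031250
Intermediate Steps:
G = 4 (G = 2² = 4)
a(p, H) = -8 + 2*p (a(p, H) = -8 + (p + p) = -8 + 2*p)
I = 2*√2 (I = √8 = 2*√2 ≈ 2.8284)
R(s) = 1/(2*s)
(R(I) + a(G, m(4)))² = (1/(2*((2*√2))) + (-8 + 2*4))² = ((√2/4)/2 + (-8 + 8))² = (√2/8 + 0)² = (√2/8)² = 1/32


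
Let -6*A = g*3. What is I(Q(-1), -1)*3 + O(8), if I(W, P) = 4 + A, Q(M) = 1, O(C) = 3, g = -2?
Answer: 18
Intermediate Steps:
A = 1 (A = -(-1)*3/3 = -⅙*(-6) = 1)
I(W, P) = 5 (I(W, P) = 4 + 1 = 5)
I(Q(-1), -1)*3 + O(8) = 5*3 + 3 = 15 + 3 = 18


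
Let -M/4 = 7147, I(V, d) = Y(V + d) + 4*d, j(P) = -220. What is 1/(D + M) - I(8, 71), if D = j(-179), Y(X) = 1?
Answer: -8210281/28808 ≈ -285.00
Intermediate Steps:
I(V, d) = 1 + 4*d
M = -28588 (M = -4*7147 = -28588)
D = -220
1/(D + M) - I(8, 71) = 1/(-220 - 28588) - (1 + 4*71) = 1/(-28808) - (1 + 284) = -1/28808 - 1*285 = -1/28808 - 285 = -8210281/28808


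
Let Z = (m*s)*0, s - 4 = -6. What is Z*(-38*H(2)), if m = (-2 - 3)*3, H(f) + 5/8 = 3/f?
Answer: 0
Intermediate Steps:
H(f) = -5/8 + 3/f
m = -15 (m = -5*3 = -15)
s = -2 (s = 4 - 6 = -2)
Z = 0 (Z = -15*(-2)*0 = 30*0 = 0)
Z*(-38*H(2)) = 0*(-38*(-5/8 + 3/2)) = 0*(-38*7/8) = 0*(-133/4) = 0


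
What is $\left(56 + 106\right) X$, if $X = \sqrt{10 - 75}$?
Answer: $162 i \sqrt{65} \approx 1306.1 i$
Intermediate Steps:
$X = i \sqrt{65}$ ($X = \sqrt{-65} = i \sqrt{65} \approx 8.0623 i$)
$\left(56 + 106\right) X = \left(56 + 106\right) i \sqrt{65} = 162 i \sqrt{65}$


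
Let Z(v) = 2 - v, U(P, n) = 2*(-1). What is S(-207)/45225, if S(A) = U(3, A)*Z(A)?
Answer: -418/45225 ≈ -0.0092427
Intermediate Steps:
U(P, n) = -2
S(A) = -4 + 2*A (S(A) = -2*(2 - A) = -4 + 2*A)
S(-207)/45225 = (-4 + 2*(-207))/45225 = (-4 - 414)*(1/45225) = -418*1/45225 = -418/45225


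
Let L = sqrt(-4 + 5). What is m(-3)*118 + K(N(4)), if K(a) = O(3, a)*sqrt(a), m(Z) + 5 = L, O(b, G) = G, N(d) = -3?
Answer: -472 - 3*I*sqrt(3) ≈ -472.0 - 5.1962*I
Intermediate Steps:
L = 1 (L = sqrt(1) = 1)
m(Z) = -4 (m(Z) = -5 + 1 = -4)
K(a) = a**(3/2) (K(a) = a*sqrt(a) = a**(3/2))
m(-3)*118 + K(N(4)) = -4*118 + (-3)**(3/2) = -472 - 3*I*sqrt(3)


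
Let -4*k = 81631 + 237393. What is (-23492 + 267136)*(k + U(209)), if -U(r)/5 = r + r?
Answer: -19941286824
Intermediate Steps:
k = -79756 (k = -(81631 + 237393)/4 = -¼*319024 = -79756)
U(r) = -10*r (U(r) = -5*(r + r) = -10*r)
(-23492 + 267136)*(k + U(209)) = (-23492 + 267136)*(-79756 - 10*209) = 243644*(-79756 - 2090) = 243644*(-81846) = -19941286824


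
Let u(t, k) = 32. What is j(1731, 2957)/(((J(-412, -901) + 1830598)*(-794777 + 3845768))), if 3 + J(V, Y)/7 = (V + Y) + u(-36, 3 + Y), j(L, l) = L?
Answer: 577/1852571905170 ≈ 3.1146e-10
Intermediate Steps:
J(V, Y) = 203 + 7*V + 7*Y (J(V, Y) = -21 + 7*((V + Y) + 32) = -21 + 7*(32 + V + Y) = -21 + (224 + 7*V + 7*Y) = 203 + 7*V + 7*Y)
j(1731, 2957)/(((J(-412, -901) + 1830598)*(-794777 + 3845768))) = 1731/((((203 + 7*(-412) + 7*(-901)) + 1830598)*(-794777 + 3845768))) = 1731/((((203 - 2884 - 6307) + 1830598)*3050991)) = 1731/(((-8988 + 1830598)*3050991)) = 1731/((1821610*3050991)) = 1731/5557715715510 = 1731*(1/5557715715510) = 577/1852571905170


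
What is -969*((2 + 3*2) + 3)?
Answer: -10659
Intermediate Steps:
-969*((2 + 3*2) + 3) = -969*((2 + 6) + 3) = -969*(8 + 3) = -969*11 = -10659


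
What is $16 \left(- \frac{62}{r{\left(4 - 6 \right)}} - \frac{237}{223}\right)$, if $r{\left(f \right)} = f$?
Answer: $\frac{106816}{223} \approx 479.0$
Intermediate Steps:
$16 \left(- \frac{62}{r{\left(4 - 6 \right)}} - \frac{237}{223}\right) = 16 \left(- \frac{62}{4 - 6} - \frac{237}{223}\right) = 16 \left(- \frac{62}{-2} - \frac{237}{223}\right) = 16 \left(\left(-62\right) \left(- \frac{1}{2}\right) - \frac{237}{223}\right) = 16 \left(31 - \frac{237}{223}\right) = 16 \cdot \frac{6676}{223} = \frac{106816}{223}$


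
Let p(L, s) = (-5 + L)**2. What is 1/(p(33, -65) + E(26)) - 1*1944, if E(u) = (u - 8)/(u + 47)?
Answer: -111293927/57250 ≈ -1944.0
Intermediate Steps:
E(u) = (-8 + u)/(47 + u)
1/(p(33, -65) + E(26)) - 1*1944 = 1/((-5 + 33)**2 + (-8 + 26)/(47 + 26)) - 1*1944 = 1/(28**2 + 18/73) - 1944 = 1/(784 + (1/73)*18) - 1944 = 1/(784 + 18/73) - 1944 = 1/(57250/73) - 1944 = 73/57250 - 1944 = -111293927/57250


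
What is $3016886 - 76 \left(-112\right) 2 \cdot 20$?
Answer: $3357366$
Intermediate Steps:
$3016886 - 76 \left(-112\right) 2 \cdot 20 = 3016886 - \left(-8512\right) 40 = 3016886 - -340480 = 3016886 + 340480 = 3357366$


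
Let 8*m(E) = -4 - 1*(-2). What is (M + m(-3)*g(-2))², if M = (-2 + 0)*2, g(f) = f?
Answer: 49/4 ≈ 12.250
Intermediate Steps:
m(E) = -¼ (m(E) = (-4 - 1*(-2))/8 = (-4 + 2)/8 = (⅛)*(-2) = -¼)
M = -4 (M = -2*2 = -4)
(M + m(-3)*g(-2))² = (-4 - ¼*(-2))² = (-4 + ½)² = (-7/2)² = 49/4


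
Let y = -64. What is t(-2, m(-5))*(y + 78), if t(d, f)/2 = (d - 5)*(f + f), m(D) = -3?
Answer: 1176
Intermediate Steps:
t(d, f) = 4*f*(-5 + d) (t(d, f) = 2*((d - 5)*(f + f)) = 2*((-5 + d)*(2*f)) = 2*(2*f*(-5 + d)) = 4*f*(-5 + d))
t(-2, m(-5))*(y + 78) = (4*(-3)*(-5 - 2))*(-64 + 78) = (4*(-3)*(-7))*14 = 84*14 = 1176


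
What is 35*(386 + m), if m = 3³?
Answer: 14455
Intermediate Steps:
m = 27
35*(386 + m) = 35*(386 + 27) = 35*413 = 14455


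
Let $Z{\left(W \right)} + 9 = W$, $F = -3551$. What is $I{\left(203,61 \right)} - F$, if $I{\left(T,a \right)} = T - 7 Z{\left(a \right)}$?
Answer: $3390$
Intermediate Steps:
$Z{\left(W \right)} = -9 + W$
$I{\left(T,a \right)} = 63 + T - 7 a$ ($I{\left(T,a \right)} = T - 7 \left(-9 + a\right) = T - \left(-63 + 7 a\right) = 63 + T - 7 a$)
$I{\left(203,61 \right)} - F = \left(63 + 203 - 427\right) - -3551 = \left(63 + 203 - 427\right) + 3551 = -161 + 3551 = 3390$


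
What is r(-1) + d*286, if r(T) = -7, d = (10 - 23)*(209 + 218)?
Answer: -1587593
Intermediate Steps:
d = -5551 (d = -13*427 = -5551)
r(-1) + d*286 = -7 - 5551*286 = -7 - 1587586 = -1587593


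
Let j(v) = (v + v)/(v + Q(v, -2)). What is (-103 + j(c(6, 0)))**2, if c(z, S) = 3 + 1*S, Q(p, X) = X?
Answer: 9409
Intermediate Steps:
c(z, S) = 3 + S
j(v) = 2*v/(-2 + v) (j(v) = (v + v)/(v - 2) = (2*v)/(-2 + v) = 2*v/(-2 + v))
(-103 + j(c(6, 0)))**2 = (-103 + 2*(3 + 0)/(-2 + (3 + 0)))**2 = (-103 + 2*3/(-2 + 3))**2 = (-103 + 2*3/1)**2 = (-103 + 2*3*1)**2 = (-103 + 6)**2 = (-97)**2 = 9409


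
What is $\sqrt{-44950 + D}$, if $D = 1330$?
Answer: $2 i \sqrt{10905} \approx 208.85 i$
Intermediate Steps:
$\sqrt{-44950 + D} = \sqrt{-44950 + 1330} = \sqrt{-43620} = 2 i \sqrt{10905}$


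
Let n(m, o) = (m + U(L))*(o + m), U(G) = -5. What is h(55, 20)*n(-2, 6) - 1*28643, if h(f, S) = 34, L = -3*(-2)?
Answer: -29595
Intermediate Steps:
L = 6
n(m, o) = (-5 + m)*(m + o) (n(m, o) = (m - 5)*(o + m) = (-5 + m)*(m + o))
h(55, 20)*n(-2, 6) - 1*28643 = 34*((-2)² - 5*(-2) - 5*6 - 2*6) - 1*28643 = 34*(4 + 10 - 30 - 12) - 28643 = 34*(-28) - 28643 = -952 - 28643 = -29595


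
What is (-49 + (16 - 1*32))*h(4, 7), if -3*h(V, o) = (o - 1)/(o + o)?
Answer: 65/7 ≈ 9.2857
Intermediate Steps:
h(V, o) = -(-1 + o)/(6*o) (h(V, o) = -(o - 1)/(3*(o + o)) = -(-1 + o)/(3*(2*o)) = -(-1 + o)*1/(2*o)/3 = -(-1 + o)/(6*o))
(-49 + (16 - 1*32))*h(4, 7) = (-49 + (16 - 1*32))*((⅙)*(1 - 1*7)/7) = (-49 + (16 - 32))*((⅙)*(⅐)*(1 - 7)) = (-49 - 16)*((⅙)*(⅐)*(-6)) = -65*(-⅐) = 65/7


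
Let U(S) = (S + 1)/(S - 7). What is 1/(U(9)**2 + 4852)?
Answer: 1/4877 ≈ 0.00020504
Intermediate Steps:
U(S) = (1 + S)/(-7 + S)
1/(U(9)**2 + 4852) = 1/(((1 + 9)/(-7 + 9))**2 + 4852) = 1/((10/2)**2 + 4852) = 1/(((1/2)*10)**2 + 4852) = 1/(5**2 + 4852) = 1/(25 + 4852) = 1/4877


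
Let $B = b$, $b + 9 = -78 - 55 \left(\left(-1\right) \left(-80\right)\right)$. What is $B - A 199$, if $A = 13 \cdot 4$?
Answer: $-14835$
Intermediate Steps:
$A = 52$
$b = -4487$ ($b = -9 - \left(78 + 55 \left(\left(-1\right) \left(-80\right)\right)\right) = -9 - 4478 = -4487$)
$B = -4487$
$B - A 199 = -4487 - 52 \cdot 199 = -4487 - 10348 = -14835$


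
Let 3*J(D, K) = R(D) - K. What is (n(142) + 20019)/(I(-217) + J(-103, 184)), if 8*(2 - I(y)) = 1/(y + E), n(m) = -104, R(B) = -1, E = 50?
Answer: -11402760/34163 ≈ -333.77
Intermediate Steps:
J(D, K) = -1/3 - K/3 (J(D, K) = (-1 - K)/3 = -1/3 - K/3)
I(y) = 2 - 1/(8*(50 + y)) (I(y) = 2 - 1/(8*(y + 50)) = 2 - 1/(8*(50 + y)))
(n(142) + 20019)/(I(-217) + J(-103, 184)) = (-104 + 20019)/((799 + 16*(-217))/(8*(50 - 217)) + (-1/3 - 1/3*184)) = 19915/((1/8)*(799 - 3472)/(-167) + (-1/3 - 184/3)) = 19915/((1/8)*(-1/167)*(-2673) - 185/3) = 19915/(2673/1336 - 185/3) = 19915/(-239141/4008) = 19915*(-4008/239141) = -11402760/34163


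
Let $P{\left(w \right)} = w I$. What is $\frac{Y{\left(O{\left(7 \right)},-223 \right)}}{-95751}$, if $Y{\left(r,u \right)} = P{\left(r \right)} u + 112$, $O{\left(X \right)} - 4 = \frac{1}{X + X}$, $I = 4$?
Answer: $\frac{24638}{670257} \approx 0.036759$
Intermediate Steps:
$O{\left(X \right)} = 4 + \frac{1}{2 X}$ ($O{\left(X \right)} = 4 + \frac{1}{X + X} = 4 + \frac{1}{2 X}$)
$P{\left(w \right)} = 4 w$ ($P{\left(w \right)} = w 4 = 4 w$)
$Y{\left(r,u \right)} = 112 + 4 r u$ ($Y{\left(r,u \right)} = 4 r u + 112 = 112 + 4 r u$)
$\frac{Y{\left(O{\left(7 \right)},-223 \right)}}{-95751} = \frac{112 + 4 \left(4 + \frac{1}{2 \cdot 7}\right) \left(-223\right)}{-95751} = \left(112 + 4 \left(4 + \frac{1}{2} \cdot \frac{1}{7}\right) \left(-223\right)\right) \left(- \frac{1}{95751}\right) = \left(112 + 4 \left(4 + \frac{1}{14}\right) \left(-223\right)\right) \left(- \frac{1}{95751}\right) = \left(112 + 4 \cdot \frac{57}{14} \left(-223\right)\right) \left(- \frac{1}{95751}\right) = \left(112 - \frac{25422}{7}\right) \left(- \frac{1}{95751}\right) = \left(- \frac{24638}{7}\right) \left(- \frac{1}{95751}\right) = \frac{24638}{670257}$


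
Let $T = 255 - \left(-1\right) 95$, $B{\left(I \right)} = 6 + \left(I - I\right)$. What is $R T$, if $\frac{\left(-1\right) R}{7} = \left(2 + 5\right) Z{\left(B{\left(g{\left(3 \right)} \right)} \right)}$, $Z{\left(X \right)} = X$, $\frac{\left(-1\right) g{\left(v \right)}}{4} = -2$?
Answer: $-102900$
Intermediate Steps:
$g{\left(v \right)} = 8$ ($g{\left(v \right)} = \left(-4\right) \left(-2\right) = 8$)
$B{\left(I \right)} = 6$ ($B{\left(I \right)} = 6 + 0 = 6$)
$R = -294$ ($R = - 7 \left(2 + 5\right) 6 = - 7 \cdot 7 \cdot 6 = \left(-7\right) 42 = -294$)
$T = 350$ ($T = 255 - -95 = 255 + 95 = 350$)
$R T = \left(-294\right) 350 = -102900$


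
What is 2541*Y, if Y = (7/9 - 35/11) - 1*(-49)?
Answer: 355201/3 ≈ 1.1840e+5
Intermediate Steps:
Y = 4613/99 (Y = (7*(⅑) - 35*1/11) + 49 = (7/9 - 35/11) + 49 = -238/99 + 49 = 4613/99 ≈ 46.596)
2541*Y = 2541*(4613/99) = 355201/3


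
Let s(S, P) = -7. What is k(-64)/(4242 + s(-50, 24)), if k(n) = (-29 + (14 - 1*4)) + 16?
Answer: -3/4235 ≈ -0.00070838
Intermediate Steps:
k(n) = -3 (k(n) = (-29 + (14 - 4)) + 16 = (-29 + 10) + 16 = -19 + 16 = -3)
k(-64)/(4242 + s(-50, 24)) = -3/(4242 - 7) = -3/4235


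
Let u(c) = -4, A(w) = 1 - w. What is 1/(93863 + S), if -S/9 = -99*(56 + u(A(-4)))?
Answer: 1/140195 ≈ 7.1329e-6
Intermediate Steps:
S = 46332 (S = -(-891)*(56 - 4) = -(-891)*52 = -9*(-5148) = 46332)
1/(93863 + S) = 1/(93863 + 46332) = 1/140195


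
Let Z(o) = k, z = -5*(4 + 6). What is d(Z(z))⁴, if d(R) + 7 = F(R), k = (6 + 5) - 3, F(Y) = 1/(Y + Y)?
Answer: 151807041/65536 ≈ 2316.4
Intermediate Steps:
z = -50 (z = -5*10 = -50)
F(Y) = 1/(2*Y)
k = 8 (k = 11 - 3 = 8)
Z(o) = 8
d(R) = -7 + 1/(2*R)
d(Z(z))⁴ = (-7 + (½)/8)⁴ = (-7 + (½)*(⅛))⁴ = (-7 + 1/16)⁴ = (-111/16)⁴ = 151807041/65536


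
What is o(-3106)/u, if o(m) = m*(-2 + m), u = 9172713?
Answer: 3217816/3057571 ≈ 1.0524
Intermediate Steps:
o(-3106)/u = -3106*(-2 - 3106)/9172713 = -3106*(-3108)*(1/9172713) = 9653448*(1/9172713) = 3217816/3057571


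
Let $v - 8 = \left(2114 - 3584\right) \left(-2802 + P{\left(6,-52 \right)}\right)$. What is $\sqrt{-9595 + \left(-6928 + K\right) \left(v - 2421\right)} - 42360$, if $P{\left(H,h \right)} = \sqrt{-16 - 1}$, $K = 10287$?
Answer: $-42360 + \sqrt{13827404598 - 4937730 i \sqrt{17}} \approx 75230.0 - 86.567 i$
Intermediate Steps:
$P{\left(H,h \right)} = i \sqrt{17}$ ($P{\left(H,h \right)} = \sqrt{-17} = i \sqrt{17}$)
$v = 4118948 - 1470 i \sqrt{17}$ ($v = 8 + \left(2114 - 3584\right) \left(-2802 + i \sqrt{17}\right) = 8 - 1470 \left(-2802 + i \sqrt{17}\right) = 8 + \left(4118940 - 1470 i \sqrt{17}\right) = 4118948 - 1470 i \sqrt{17} \approx 4.1189 \cdot 10^{6} - 6061.0 i$)
$\sqrt{-9595 + \left(-6928 + K\right) \left(v - 2421\right)} - 42360 = \sqrt{-9595 + \left(-6928 + 10287\right) \left(\left(4118948 - 1470 i \sqrt{17}\right) - 2421\right)} - 42360 = \sqrt{-9595 + 3359 \left(4116527 - 1470 i \sqrt{17}\right)} - 42360 = \sqrt{-9595 + \left(13827414193 - 4937730 i \sqrt{17}\right)} - 42360 = \sqrt{13827404598 - 4937730 i \sqrt{17}} - 42360 = -42360 + \sqrt{13827404598 - 4937730 i \sqrt{17}}$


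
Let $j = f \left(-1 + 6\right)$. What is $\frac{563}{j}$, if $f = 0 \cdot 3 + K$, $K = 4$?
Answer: $\frac{563}{20} \approx 28.15$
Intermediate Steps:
$f = 4$ ($f = 0 \cdot 3 + 4 = 0 + 4 = 4$)
$j = 20$ ($j = 4 \left(-1 + 6\right) = 4 \cdot 5 = 20$)
$\frac{563}{j} = \frac{563}{20}$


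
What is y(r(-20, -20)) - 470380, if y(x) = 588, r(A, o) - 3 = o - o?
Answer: -469792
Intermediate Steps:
r(A, o) = 3 (r(A, o) = 3 + (o - o) = 3 + 0 = 3)
y(r(-20, -20)) - 470380 = 588 - 470380 = -469792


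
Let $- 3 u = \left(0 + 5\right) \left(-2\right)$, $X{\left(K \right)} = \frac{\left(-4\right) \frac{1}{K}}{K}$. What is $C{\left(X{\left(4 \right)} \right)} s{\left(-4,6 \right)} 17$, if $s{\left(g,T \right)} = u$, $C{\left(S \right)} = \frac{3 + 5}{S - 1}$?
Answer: $- \frac{1088}{3} \approx -362.67$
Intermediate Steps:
$X{\left(K \right)} = - \frac{4}{K^{2}}$
$C{\left(S \right)} = \frac{8}{-1 + S}$
$u = \frac{10}{3}$ ($u = - \frac{\left(0 + 5\right) \left(-2\right)}{3} = - \frac{5 \left(-2\right)}{3} = \left(- \frac{1}{3}\right) \left(-10\right) = \frac{10}{3} \approx 3.3333$)
$s{\left(g,T \right)} = \frac{10}{3}$
$C{\left(X{\left(4 \right)} \right)} s{\left(-4,6 \right)} 17 = \frac{8}{-1 - \frac{4}{16}} \cdot \frac{10}{3} \cdot 17 = \frac{8}{-1 - \frac{1}{4}} \cdot \frac{10}{3} \cdot 17 = \frac{8}{- \frac{5}{4}} \cdot \frac{10}{3} \cdot 17 = 8 \left(- \frac{4}{5}\right) \frac{10}{3} \cdot 17 = \left(- \frac{32}{5}\right) \frac{10}{3} \cdot 17 = \left(- \frac{64}{3}\right) 17 = - \frac{1088}{3}$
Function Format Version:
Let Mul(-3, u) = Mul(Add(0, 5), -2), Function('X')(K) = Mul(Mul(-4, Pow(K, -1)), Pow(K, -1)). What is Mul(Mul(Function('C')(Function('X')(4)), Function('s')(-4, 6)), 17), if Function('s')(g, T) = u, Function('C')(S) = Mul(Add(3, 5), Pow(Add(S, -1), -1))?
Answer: Rational(-1088, 3) ≈ -362.67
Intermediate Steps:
Function('X')(K) = Mul(-4, Pow(K, -2))
Function('C')(S) = Mul(8, Pow(Add(-1, S), -1))
u = Rational(10, 3) (u = Mul(Rational(-1, 3), Mul(Add(0, 5), -2)) = Mul(Rational(-1, 3), Mul(5, -2)) = Mul(Rational(-1, 3), -10) = Rational(10, 3) ≈ 3.3333)
Function('s')(g, T) = Rational(10, 3)
Mul(Mul(Function('C')(Function('X')(4)), Function('s')(-4, 6)), 17) = Mul(Mul(Mul(8, Pow(Add(-1, Mul(-4, Pow(4, -2))), -1)), Rational(10, 3)), 17) = Mul(Mul(Mul(8, Pow(Add(-1, Mul(-4, Rational(1, 16))), -1)), Rational(10, 3)), 17) = Mul(Mul(Mul(8, Pow(Add(-1, Rational(-1, 4)), -1)), Rational(10, 3)), 17) = Mul(Mul(Mul(8, Pow(Rational(-5, 4), -1)), Rational(10, 3)), 17) = Mul(Mul(Mul(8, Rational(-4, 5)), Rational(10, 3)), 17) = Mul(Mul(Rational(-32, 5), Rational(10, 3)), 17) = Mul(Rational(-64, 3), 17) = Rational(-1088, 3)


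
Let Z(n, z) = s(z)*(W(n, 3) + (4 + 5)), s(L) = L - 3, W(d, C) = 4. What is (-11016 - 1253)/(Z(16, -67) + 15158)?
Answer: -12269/14248 ≈ -0.86110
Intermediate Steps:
s(L) = -3 + L
Z(n, z) = -39 + 13*z (Z(n, z) = (-3 + z)*(4 + (4 + 5)) = (-3 + z)*(4 + 9) = (-3 + z)*13 = -39 + 13*z)
(-11016 - 1253)/(Z(16, -67) + 15158) = (-11016 - 1253)/((-39 + 13*(-67)) + 15158) = -12269/((-39 - 871) + 15158) = -12269/(-910 + 15158) = -12269/14248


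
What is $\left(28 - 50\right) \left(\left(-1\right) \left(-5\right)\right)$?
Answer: $-110$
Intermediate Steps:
$\left(28 - 50\right) \left(\left(-1\right) \left(-5\right)\right) = \left(-22\right) 5 = -110$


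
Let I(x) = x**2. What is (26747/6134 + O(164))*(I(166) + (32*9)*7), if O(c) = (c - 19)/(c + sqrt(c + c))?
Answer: 38609528492/248427 - 1071985*sqrt(82)/3321 ≈ 1.5249e+5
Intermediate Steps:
O(c) = (-19 + c)/(c + sqrt(2)*sqrt(c)) (O(c) = (-19 + c)/(c + sqrt(2*c)) = (-19 + c)/(c + sqrt(2)*sqrt(c)))
(26747/6134 + O(164))*(I(166) + (32*9)*7) = (26747/6134 + (-19 + 164)/(164 + sqrt(2)*sqrt(164)))*(166**2 + (32*9)*7) = (26747*(1/6134) + 145/(164 + sqrt(2)*(2*sqrt(41))))*(27556 + 288*7) = (26747/6134 + 145/(164 + 2*sqrt(82)))*(27556 + 2016) = (26747/6134 + 145/(164 + 2*sqrt(82)))*29572 = 395481142/3067 + 4287940/(164 + 2*sqrt(82))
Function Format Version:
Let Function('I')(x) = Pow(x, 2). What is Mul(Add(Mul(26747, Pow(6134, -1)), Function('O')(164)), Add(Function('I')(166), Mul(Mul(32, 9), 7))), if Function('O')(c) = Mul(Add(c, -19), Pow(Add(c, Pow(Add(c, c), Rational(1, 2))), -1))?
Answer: Add(Rational(38609528492, 248427), Mul(Rational(-1071985, 3321), Pow(82, Rational(1, 2)))) ≈ 1.5249e+5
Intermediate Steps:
Function('O')(c) = Mul(Pow(Add(c, Mul(Pow(2, Rational(1, 2)), Pow(c, Rational(1, 2)))), -1), Add(-19, c)) (Function('O')(c) = Mul(Add(-19, c), Pow(Add(c, Pow(Mul(2, c), Rational(1, 2))), -1)) = Mul(Add(-19, c), Pow(Add(c, Mul(Pow(2, Rational(1, 2)), Pow(c, Rational(1, 2)))), -1)) = Mul(Pow(Add(c, Mul(Pow(2, Rational(1, 2)), Pow(c, Rational(1, 2)))), -1), Add(-19, c)))
Mul(Add(Mul(26747, Pow(6134, -1)), Function('O')(164)), Add(Function('I')(166), Mul(Mul(32, 9), 7))) = Mul(Add(Mul(26747, Pow(6134, -1)), Mul(Pow(Add(164, Mul(Pow(2, Rational(1, 2)), Pow(164, Rational(1, 2)))), -1), Add(-19, 164))), Add(Pow(166, 2), Mul(Mul(32, 9), 7))) = Mul(Add(Mul(26747, Rational(1, 6134)), Mul(Pow(Add(164, Mul(Pow(2, Rational(1, 2)), Mul(2, Pow(41, Rational(1, 2))))), -1), 145)), Add(27556, Mul(288, 7))) = Mul(Add(Rational(26747, 6134), Mul(Pow(Add(164, Mul(2, Pow(82, Rational(1, 2)))), -1), 145)), Add(27556, 2016)) = Mul(Add(Rational(26747, 6134), Mul(145, Pow(Add(164, Mul(2, Pow(82, Rational(1, 2)))), -1))), 29572) = Add(Rational(395481142, 3067), Mul(4287940, Pow(Add(164, Mul(2, Pow(82, Rational(1, 2)))), -1)))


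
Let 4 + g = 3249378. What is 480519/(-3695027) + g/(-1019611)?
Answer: -12496467121207/3767490174497 ≈ -3.3169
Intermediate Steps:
g = 3249374 (g = -4 + 3249378 = 3249374)
480519/(-3695027) + g/(-1019611) = 480519/(-3695027) + 3249374/(-1019611) = 480519*(-1/3695027) + 3249374*(-1/1019611) = -480519/3695027 - 3249374/1019611 = -12496467121207/3767490174497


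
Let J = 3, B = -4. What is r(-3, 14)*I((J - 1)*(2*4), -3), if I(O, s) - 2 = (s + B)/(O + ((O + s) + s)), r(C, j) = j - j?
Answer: 0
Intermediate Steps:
r(C, j) = 0
I(O, s) = 2 + (-4 + s)/(2*O + 2*s) (I(O, s) = 2 + (s - 4)/(O + ((O + s) + s)) = 2 + (-4 + s)/(O + (O + 2*s)) = 2 + (-4 + s)/(2*O + 2*s))
r(-3, 14)*I((J - 1)*(2*4), -3) = 0*((-2 + 2*((3 - 1)*(2*4)) + (5/2)*(-3))/((3 - 1)*(2*4) - 3)) = 0*((-2 + 2*(2*8) - 15/2)/(2*8 - 3)) = 0*((-2 + 2*16 - 15/2)/(16 - 3)) = 0*((-2 + 32 - 15/2)/13) = 0*((1/13)*(45/2)) = 0*(45/26) = 0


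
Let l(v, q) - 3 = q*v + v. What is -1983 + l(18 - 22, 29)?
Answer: -2100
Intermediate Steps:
l(v, q) = 3 + v + q*v (l(v, q) = 3 + (q*v + v) = 3 + (v + q*v) = 3 + v + q*v)
-1983 + l(18 - 22, 29) = -1983 + (3 + (18 - 22) + 29*(18 - 22)) = -1983 + (3 - 4 + 29*(-4)) = -1983 + (3 - 4 - 116) = -1983 - 117 = -2100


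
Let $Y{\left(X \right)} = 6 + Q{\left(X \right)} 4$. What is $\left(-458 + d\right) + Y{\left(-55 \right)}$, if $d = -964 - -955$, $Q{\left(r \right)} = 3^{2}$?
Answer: $-425$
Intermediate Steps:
$Q{\left(r \right)} = 9$
$Y{\left(X \right)} = 42$ ($Y{\left(X \right)} = 6 + 9 \cdot 4 = 6 + 36 = 42$)
$d = -9$ ($d = -964 + 955 = -9$)
$\left(-458 + d\right) + Y{\left(-55 \right)} = \left(-458 - 9\right) + 42 = -467 + 42 = -425$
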